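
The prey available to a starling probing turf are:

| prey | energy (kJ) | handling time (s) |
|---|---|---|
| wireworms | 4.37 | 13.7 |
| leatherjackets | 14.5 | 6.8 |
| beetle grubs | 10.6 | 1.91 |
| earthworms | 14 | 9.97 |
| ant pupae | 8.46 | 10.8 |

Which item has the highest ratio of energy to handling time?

In descending order of E/h:
beetle grubs: 10.6/1.91 = 5.55 kJ/s
leatherjackets: 14.5/6.8 = 2.13 kJ/s
earthworms: 14/9.97 = 1.4 kJ/s
ant pupae: 8.46/10.8 = 0.783 kJ/s
wireworms: 4.37/13.7 = 0.319 kJ/s

beetle grubs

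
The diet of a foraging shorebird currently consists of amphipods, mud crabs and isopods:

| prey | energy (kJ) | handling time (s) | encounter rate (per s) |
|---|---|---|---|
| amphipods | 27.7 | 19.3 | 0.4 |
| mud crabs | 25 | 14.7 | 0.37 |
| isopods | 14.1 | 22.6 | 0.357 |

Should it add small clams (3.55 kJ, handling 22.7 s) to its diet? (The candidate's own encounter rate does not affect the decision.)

No

Intake rate on the current diet: R = (0.4×27.7 + 0.37×25 + 0.357×14.1) / (1 + 0.4×19.3 + 0.37×14.7 + 0.357×22.6) = 25.36/22.23 = 1.141 kJ/s.
small clams: E/h = 3.55/22.7 = 0.1564 kJ/s.
Since 0.1564 < R, time spent handling small clams is better spent searching.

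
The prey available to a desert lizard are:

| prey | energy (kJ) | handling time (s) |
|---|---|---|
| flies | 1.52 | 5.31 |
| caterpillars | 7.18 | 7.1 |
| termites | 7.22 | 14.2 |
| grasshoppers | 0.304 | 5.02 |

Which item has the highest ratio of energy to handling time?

caterpillars

Profitability E/h (kJ/s): flies = 1.52/5.31 = 0.286, caterpillars = 7.18/7.1 = 1.01, termites = 7.22/14.2 = 0.508, grasshoppers = 0.304/5.02 = 0.0606.
Ranked: caterpillars > termites > flies > grasshoppers.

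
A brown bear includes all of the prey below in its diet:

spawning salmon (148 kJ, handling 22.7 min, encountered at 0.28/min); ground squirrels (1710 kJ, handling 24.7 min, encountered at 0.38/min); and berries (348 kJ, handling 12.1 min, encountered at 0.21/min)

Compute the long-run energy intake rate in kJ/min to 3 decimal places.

R = Σλ_iE_i / (1 + Σλ_ih_i)
Numerator: 0.28×148 + 0.38×1710 + 0.21×348 = 764.3
Denominator: 1 + 0.28×22.7 + 0.38×24.7 + 0.21×12.1 = 19.28
R = 764.3/19.28 = 39.64 kJ/min

39.637 kJ/min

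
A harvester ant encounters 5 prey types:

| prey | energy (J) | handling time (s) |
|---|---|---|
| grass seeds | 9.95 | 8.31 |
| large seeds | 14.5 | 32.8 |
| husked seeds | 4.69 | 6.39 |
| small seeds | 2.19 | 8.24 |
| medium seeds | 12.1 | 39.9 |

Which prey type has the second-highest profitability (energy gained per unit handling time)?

In descending order of E/h:
grass seeds: 9.95/8.31 = 1.2 J/s
husked seeds: 4.69/6.39 = 0.734 J/s
large seeds: 14.5/32.8 = 0.442 J/s
medium seeds: 12.1/39.9 = 0.303 J/s
small seeds: 2.19/8.24 = 0.266 J/s

husked seeds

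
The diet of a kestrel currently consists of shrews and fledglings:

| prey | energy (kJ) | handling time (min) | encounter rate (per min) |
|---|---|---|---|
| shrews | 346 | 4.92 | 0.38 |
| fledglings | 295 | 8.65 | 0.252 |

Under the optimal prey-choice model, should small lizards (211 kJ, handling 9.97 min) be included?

No

Intake rate on the current diet: R = (0.38×346 + 0.252×295) / (1 + 0.38×4.92 + 0.252×8.65) = 205.8/5.049 = 40.76 kJ/min.
small lizards: E/h = 211/9.97 = 21.16 kJ/min.
Since 21.16 < R, time spent handling small lizards is better spent searching.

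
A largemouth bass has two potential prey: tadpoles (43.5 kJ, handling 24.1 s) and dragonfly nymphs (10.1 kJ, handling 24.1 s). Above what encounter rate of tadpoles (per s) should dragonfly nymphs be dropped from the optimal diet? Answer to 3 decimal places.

0.013 per s

The zero-one rule: include dragonfly nymphs iff E₂/h₂ > λE₁/(1+λh₁). Equality gives the switch point.
λE₁h₂ = E₂ + λE₂h₁ ⇒ λ = E₂/(E₁h₂ − E₂h₁) = 10.1/(1048 − 243.4) = 0.01255 per s.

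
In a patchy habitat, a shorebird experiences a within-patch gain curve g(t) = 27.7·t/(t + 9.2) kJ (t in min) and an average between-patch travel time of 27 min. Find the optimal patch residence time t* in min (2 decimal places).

15.76 min

Maximise g(t)/(T+t): set derivative to zero → g'(t)(T+t) = g(t).
g'(t) = 27.7·9.2/(t + 9.2)². Setting 27.7·9.2/(t+9.2)² = 27.7t/[(t+9.2)(27+t)] gives 9.2(27+t) = t(t+9.2), so t² = 9.2×27 = 248.4.
t* = √248.4 = 15.76 min.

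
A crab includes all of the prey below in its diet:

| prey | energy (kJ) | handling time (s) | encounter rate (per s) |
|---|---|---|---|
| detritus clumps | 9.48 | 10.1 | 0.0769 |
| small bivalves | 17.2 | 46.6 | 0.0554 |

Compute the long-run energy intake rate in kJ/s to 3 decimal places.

Energy encountered per unit search time: 0.0769×9.48 + 0.0554×17.2 = 1.682 kJ/s.
Handling time per unit search time: 0.0769×10.1 + 0.0554×46.6 = 3.358.
Rate = 1.682/(1 + 3.358) = 0.3859 kJ/s.

0.386 kJ/s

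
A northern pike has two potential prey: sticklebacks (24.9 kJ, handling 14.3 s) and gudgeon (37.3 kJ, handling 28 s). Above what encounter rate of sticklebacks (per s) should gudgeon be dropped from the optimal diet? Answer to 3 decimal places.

0.228 per s

At the threshold, the rate on sticklebacks alone equals the profitability of gudgeon: λ·24.9/(1 + λ·14.3) = 37.3/28 = 1.332.
Rearranging, λ(24.9 − 1.332×14.3) = 1.332, so λ = 1.332/5.85 = 0.2277 per s.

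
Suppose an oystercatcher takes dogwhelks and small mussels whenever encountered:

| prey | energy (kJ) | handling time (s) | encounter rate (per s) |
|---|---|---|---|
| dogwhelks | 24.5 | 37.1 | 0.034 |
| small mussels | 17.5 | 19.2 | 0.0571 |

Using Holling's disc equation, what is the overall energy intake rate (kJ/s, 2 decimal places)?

R = (0.034×24.5 + 0.0571×17.5) / (1 + 0.034×37.1 + 0.0571×19.2) = 1.832/3.358 = 0.5457 kJ/s.

0.55 kJ/s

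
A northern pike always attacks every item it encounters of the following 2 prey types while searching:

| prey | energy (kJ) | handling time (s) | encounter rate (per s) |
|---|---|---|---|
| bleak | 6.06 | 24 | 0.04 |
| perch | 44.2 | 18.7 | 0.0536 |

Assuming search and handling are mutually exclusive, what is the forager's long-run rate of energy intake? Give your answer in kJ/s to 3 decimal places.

0.882 kJ/s

R = Σλ_iE_i / (1 + Σλ_ih_i)
Numerator: 0.04×6.06 + 0.0536×44.2 = 2.612
Denominator: 1 + 0.04×24 + 0.0536×18.7 = 2.962
R = 2.612/2.962 = 0.8816 kJ/s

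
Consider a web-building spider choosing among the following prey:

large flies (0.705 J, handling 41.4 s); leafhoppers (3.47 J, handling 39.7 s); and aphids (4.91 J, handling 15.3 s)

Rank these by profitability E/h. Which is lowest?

Profitability E/h (J/s): large flies = 0.705/41.4 = 0.017, leafhoppers = 3.47/39.7 = 0.0874, aphids = 4.91/15.3 = 0.321.
Ranked: aphids > leafhoppers > large flies.

large flies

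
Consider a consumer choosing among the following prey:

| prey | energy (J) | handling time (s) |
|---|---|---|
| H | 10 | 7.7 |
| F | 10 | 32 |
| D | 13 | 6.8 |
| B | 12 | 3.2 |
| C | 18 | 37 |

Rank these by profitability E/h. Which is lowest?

F

In descending order of E/h:
B: 12/3.2 = 3.75 J/s
D: 13/6.8 = 1.91 J/s
H: 10/7.7 = 1.3 J/s
C: 18/37 = 0.486 J/s
F: 10/32 = 0.312 J/s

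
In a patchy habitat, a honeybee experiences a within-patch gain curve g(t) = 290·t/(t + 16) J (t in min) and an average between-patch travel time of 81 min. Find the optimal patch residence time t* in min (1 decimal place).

Optimal t* satisfies g'(t*) = g(t*)/(T + t*).
g'(t) = 290·16/(t + 16)². Setting 290·16/(t+16)² = 290t/[(t+16)(81+t)] gives 16(81+t) = t(t+16), so t² = 16×81 = 1296.
t* = √1296 = 36 min.

36.0 min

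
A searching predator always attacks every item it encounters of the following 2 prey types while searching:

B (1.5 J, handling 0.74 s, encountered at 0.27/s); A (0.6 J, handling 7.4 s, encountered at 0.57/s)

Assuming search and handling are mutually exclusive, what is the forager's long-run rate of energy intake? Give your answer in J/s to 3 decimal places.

R = (0.27×1.5 + 0.57×0.6) / (1 + 0.27×0.74 + 0.57×7.4) = 0.747/5.418 = 0.1379 J/s.

0.138 J/s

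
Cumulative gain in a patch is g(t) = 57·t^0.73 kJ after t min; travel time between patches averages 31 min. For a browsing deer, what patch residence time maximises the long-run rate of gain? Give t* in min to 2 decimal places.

83.81 min

Maximise g(t)/(T+t): set derivative to zero → g'(t)(T+t) = g(t).
g'(t) = 0.73·57·t^-0.27. Setting 0.73·57·t^-0.27 = 57·t^0.73/(31+t) gives 0.73(31+t) = t, so 0.27·t = 0.73×31.
t* = 0.73×31/0.27 = 83.81 min.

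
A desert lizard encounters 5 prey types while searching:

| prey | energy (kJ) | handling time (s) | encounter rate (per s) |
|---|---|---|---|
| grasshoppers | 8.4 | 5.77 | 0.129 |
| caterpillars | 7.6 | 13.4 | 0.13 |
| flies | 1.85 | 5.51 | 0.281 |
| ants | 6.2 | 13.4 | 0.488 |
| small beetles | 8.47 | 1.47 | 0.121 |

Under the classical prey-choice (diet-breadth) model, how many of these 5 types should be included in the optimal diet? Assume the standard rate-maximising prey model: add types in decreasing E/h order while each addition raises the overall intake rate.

2

Rank by E/h (kJ/s): small beetles 5.76, grasshoppers 1.46, caterpillars 0.567, ants 0.463, flies 0.336. Include each in turn until the next type's E/h falls below the running intake rate.
Rate on top 1: 0.8701. grasshoppers: 1.46 > 0.8701 → include.
Rate on top 2: 1.097. caterpillars: 0.567 < 1.097 → exclude; stop.
Optimal diet: small beetles, grasshoppers — 2 of 5 types.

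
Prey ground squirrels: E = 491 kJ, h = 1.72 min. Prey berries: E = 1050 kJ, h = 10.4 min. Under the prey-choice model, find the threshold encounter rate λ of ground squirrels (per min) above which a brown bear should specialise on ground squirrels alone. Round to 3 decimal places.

0.318 per min

Drop berries once their profitability E₂/h₂ falls below the rate achievable on ground squirrels alone: E₂/h₂ = λE₁/(1 + λh₁).
Solve for λ: λE₁h₂ = E₂(1 + λh₁) → λ(E₁h₂ − E₂h₁) = E₂ → λ = E₂/(E₁h₂ − E₂h₁).
λ = 1050/(491×10.4 − 1050×1.72) = 1050/3300 = 0.3181 per min.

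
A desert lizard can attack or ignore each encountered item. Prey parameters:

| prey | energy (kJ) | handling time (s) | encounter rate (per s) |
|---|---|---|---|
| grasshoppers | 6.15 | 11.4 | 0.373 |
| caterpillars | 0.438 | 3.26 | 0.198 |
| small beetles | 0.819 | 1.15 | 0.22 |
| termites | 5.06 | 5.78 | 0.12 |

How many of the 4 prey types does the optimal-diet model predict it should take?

Profitabilities (E/h, kJ/s): termites 0.875, small beetles 0.712, grasshoppers 0.539, caterpillars 0.134. Add prey in this order while the next type's profitability exceeds the intake rate on those already taken.
Rate on top 1: 0.3585. small beetles: 0.712 > 0.3585 → include.
Rate on top 2: 0.4045. grasshoppers: 0.539 > 0.4045 → include.
Rate on top 3: 0.4971. caterpillars: 0.134 < 0.4971 → exclude; stop.
Optimal diet: termites, small beetles, grasshoppers — 3 of 4 types.

3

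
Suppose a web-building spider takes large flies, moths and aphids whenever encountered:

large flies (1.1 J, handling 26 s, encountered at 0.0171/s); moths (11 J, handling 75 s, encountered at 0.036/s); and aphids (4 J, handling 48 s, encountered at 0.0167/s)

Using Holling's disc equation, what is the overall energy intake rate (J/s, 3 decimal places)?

0.097 J/s

R = Σλ_iE_i / (1 + Σλ_ih_i)
Numerator: 0.0171×1.1 + 0.036×11 + 0.0167×4 = 0.4816
Denominator: 1 + 0.0171×26 + 0.036×75 + 0.0167×48 = 4.946
R = 0.4816/4.946 = 0.09737 J/s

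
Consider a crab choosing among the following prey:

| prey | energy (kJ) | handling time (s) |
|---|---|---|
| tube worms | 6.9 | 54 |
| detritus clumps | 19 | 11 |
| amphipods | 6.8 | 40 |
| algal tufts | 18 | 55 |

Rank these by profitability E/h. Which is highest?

detritus clumps

In descending order of E/h:
detritus clumps: 19/11 = 1.73 kJ/s
algal tufts: 18/55 = 0.327 kJ/s
amphipods: 6.8/40 = 0.17 kJ/s
tube worms: 6.9/54 = 0.128 kJ/s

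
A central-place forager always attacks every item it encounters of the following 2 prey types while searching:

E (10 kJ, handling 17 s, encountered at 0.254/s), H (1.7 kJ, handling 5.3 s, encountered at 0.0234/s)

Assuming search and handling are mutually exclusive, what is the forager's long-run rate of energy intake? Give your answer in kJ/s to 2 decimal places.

R = Σλ_iE_i / (1 + Σλ_ih_i)
Numerator: 0.254×10 + 0.0234×1.7 = 2.58
Denominator: 1 + 0.254×17 + 0.0234×5.3 = 5.442
R = 2.58/5.442 = 0.474 kJ/s

0.47 kJ/s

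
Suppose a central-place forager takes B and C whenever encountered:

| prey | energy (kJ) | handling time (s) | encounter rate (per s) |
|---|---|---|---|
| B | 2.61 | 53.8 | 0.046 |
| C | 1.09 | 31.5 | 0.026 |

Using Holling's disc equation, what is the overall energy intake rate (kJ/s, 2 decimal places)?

Energy encountered per unit search time: 0.046×2.61 + 0.026×1.09 = 0.1484 kJ/s.
Handling time per unit search time: 0.046×53.8 + 0.026×31.5 = 3.294.
Rate = 0.1484/(1 + 3.294) = 0.03456 kJ/s.

0.03 kJ/s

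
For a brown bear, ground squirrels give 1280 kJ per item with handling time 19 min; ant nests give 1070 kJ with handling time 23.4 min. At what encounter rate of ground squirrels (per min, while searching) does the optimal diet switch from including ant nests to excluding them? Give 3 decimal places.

0.111 per min

At the threshold, the rate on ground squirrels alone equals the profitability of ant nests: λ·1280/(1 + λ·19) = 1070/23.4 = 45.73.
Rearranging, λ(1280 − 45.73×19) = 45.73, so λ = 45.73/411.2 = 0.1112 per min.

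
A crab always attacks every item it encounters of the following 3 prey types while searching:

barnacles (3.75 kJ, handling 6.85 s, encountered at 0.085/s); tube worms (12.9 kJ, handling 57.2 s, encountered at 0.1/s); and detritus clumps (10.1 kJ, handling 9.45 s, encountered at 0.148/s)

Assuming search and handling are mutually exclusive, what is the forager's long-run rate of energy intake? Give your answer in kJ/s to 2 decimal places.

Energy encountered per unit search time: 0.085×3.75 + 0.1×12.9 + 0.148×10.1 = 3.104 kJ/s.
Handling time per unit search time: 0.085×6.85 + 0.1×57.2 + 0.148×9.45 = 7.701.
Rate = 3.104/(1 + 7.701) = 0.3567 kJ/s.

0.36 kJ/s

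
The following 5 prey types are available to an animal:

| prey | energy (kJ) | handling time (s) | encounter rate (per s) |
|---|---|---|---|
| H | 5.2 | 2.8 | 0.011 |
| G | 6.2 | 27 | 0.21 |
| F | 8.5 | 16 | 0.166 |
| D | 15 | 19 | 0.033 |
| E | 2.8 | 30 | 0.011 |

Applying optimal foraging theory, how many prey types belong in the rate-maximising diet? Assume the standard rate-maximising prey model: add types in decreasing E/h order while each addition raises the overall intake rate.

E/h in descending order: H 1.86, D 0.789, F 0.531, G 0.23, E 0.0933 kJ/s. The optimal diet is the largest prefix of this list for which every included type satisfies E_i/h_i > R on the types above it.
Rate on top 1: 0.05549. D: 0.789 > 0.05549 → include.
Rate on top 2: 0.3331. F: 0.531 > 0.3331 → include.
Rate on top 3: 0.4551. G: 0.23 < 0.4551 → exclude; stop.
Optimal diet: H, D, F — 3 of 5 types.

3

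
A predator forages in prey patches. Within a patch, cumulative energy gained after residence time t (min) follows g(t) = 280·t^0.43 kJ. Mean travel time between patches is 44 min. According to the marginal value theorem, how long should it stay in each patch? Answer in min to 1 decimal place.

Maximise g(t)/(T+t): set derivative to zero → g'(t)(T+t) = g(t).
g'(t) = 0.43·280·t^-0.57. Setting 0.43·280·t^-0.57 = 280·t^0.43/(44+t) gives 0.43(44+t) = t, so 0.57·t = 0.43×44.
t* = 0.43×44/0.57 = 33.19 min.

33.2 min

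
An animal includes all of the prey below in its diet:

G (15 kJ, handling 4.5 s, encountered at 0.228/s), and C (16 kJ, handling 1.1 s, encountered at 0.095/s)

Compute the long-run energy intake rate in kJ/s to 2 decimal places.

R = Σλ_iE_i / (1 + Σλ_ih_i)
Numerator: 0.228×15 + 0.095×16 = 4.94
Denominator: 1 + 0.228×4.5 + 0.095×1.1 = 2.131
R = 4.94/2.131 = 2.319 kJ/s

2.32 kJ/s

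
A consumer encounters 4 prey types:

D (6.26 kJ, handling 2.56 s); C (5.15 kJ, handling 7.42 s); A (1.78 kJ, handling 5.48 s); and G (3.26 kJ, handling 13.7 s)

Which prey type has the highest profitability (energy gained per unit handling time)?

Profitability E/h (kJ/s): D = 6.26/2.56 = 2.45, C = 5.15/7.42 = 0.694, A = 1.78/5.48 = 0.325, G = 3.26/13.7 = 0.238.
Ranked: D > C > A > G.

D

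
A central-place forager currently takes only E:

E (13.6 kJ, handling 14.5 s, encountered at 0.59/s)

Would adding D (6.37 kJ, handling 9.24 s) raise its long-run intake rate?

On E alone, R = ΣλE/(1+Σλh) = 8.024/9.555 = 0.8398 kJ/s.
D: E/h = 6.37/9.24 = 0.6894 kJ/s.
Since 0.6894 < R, time spent handling D is better spent searching.

No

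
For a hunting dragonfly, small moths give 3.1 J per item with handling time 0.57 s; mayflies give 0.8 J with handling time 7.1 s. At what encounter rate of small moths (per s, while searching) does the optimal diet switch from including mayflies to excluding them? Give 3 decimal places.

At the threshold, the rate on small moths alone equals the profitability of mayflies: λ·3.1/(1 + λ·0.57) = 0.8/7.1 = 0.1127.
Rearranging, λ(3.1 − 0.1127×0.57) = 0.1127, so λ = 0.1127/3.036 = 0.03712 per s.

0.037 per s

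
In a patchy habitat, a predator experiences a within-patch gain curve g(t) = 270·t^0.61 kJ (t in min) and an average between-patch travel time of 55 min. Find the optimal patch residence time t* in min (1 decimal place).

86.0 min

Maximise g(t)/(T+t): set derivative to zero → g'(t)(T+t) = g(t).
g'(t) = 0.61·270·t^-0.39. Setting 0.61·270·t^-0.39 = 270·t^0.61/(55+t) gives 0.61(55+t) = t, so 0.39·t = 0.61×55.
t* = 0.61×55/0.39 = 86.03 min.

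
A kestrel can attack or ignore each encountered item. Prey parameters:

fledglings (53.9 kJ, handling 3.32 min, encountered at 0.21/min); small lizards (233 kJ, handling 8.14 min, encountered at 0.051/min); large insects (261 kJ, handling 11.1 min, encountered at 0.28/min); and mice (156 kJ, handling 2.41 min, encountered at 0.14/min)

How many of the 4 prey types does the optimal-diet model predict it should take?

Rank by E/h (kJ/min): mice 64.7, small lizards 28.6, large insects 23.5, fledglings 16.2. Include each in turn until the next type's E/h falls below the running intake rate.
Rate on top 1: 16.33. small lizards: 28.6 > 16.33 → include.
Rate on top 2: 19.24. large insects: 23.5 > 19.24 → include.
Rate on top 3: 21.97. fledglings: 16.2 < 21.97 → exclude; stop.
Optimal diet: mice, small lizards, large insects — 3 of 4 types.

3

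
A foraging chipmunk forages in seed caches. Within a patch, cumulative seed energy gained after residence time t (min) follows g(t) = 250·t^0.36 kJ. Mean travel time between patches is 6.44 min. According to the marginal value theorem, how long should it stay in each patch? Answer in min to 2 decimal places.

3.62 min

Maximise g(t)/(T+t): set derivative to zero → g'(t)(T+t) = g(t).
g'(t) = 0.36·250·t^-0.64. Setting 0.36·250·t^-0.64 = 250·t^0.36/(6.44+t) gives 0.36(6.44+t) = t, so 0.64·t = 0.36×6.44.
t* = 0.36×6.44/0.64 = 3.623 min.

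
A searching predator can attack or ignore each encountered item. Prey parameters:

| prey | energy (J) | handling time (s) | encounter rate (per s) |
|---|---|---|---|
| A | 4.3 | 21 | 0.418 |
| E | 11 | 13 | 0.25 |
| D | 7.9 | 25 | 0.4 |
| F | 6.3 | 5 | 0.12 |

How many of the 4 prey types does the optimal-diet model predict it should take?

2

E/h in descending order: F 1.26, E 0.846, D 0.316, A 0.205 J/s. The optimal diet is the largest prefix of this list for which every included type satisfies E_i/h_i > R on the types above it.
Rate on top 1: 0.4725. E: 0.846 > 0.4725 → include.
Rate on top 2: 0.7229. D: 0.316 < 0.7229 → exclude; stop.
Optimal diet: F, E — 2 of 4 types.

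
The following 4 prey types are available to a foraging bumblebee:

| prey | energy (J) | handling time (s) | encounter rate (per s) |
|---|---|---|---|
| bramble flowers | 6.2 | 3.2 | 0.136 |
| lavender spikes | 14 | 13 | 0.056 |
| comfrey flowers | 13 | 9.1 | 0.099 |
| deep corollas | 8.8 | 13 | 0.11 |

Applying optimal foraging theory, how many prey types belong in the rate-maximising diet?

Rank by E/h (J/s): bramble flowers 1.94, comfrey flowers 1.43, lavender spikes 1.08, deep corollas 0.677. Include each in turn until the next type's E/h falls below the running intake rate.
Rate on top 1: 0.5875. comfrey flowers: 1.43 > 0.5875 → include.
Rate on top 2: 0.9119. lavender spikes: 1.08 > 0.9119 → include.
Rate on top 3: 0.9511. deep corollas: 0.677 < 0.9511 → exclude; stop.
Optimal diet: bramble flowers, comfrey flowers, lavender spikes — 3 of 4 types.

3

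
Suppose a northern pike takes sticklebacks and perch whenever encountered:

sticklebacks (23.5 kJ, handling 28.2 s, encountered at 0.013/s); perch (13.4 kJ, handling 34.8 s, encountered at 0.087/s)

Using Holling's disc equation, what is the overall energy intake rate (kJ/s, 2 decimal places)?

R = (0.013×23.5 + 0.087×13.4) / (1 + 0.013×28.2 + 0.087×34.8) = 1.471/4.394 = 0.3348 kJ/s.

0.33 kJ/s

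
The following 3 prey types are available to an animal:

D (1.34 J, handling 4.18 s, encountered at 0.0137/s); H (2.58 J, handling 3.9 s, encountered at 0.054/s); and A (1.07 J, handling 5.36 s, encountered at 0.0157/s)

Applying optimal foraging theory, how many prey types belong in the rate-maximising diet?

E/h in descending order: H 0.662, D 0.321, A 0.2 J/s. The optimal diet is the largest prefix of this list for which every included type satisfies E_i/h_i > R on the types above it.
Rate on top 1: 0.1151. D: 0.321 > 0.1151 → include.
Rate on top 2: 0.1244. A: 0.2 > 0.1244 → include.
Optimal diet: H, D, A — 3 of 3 types.

3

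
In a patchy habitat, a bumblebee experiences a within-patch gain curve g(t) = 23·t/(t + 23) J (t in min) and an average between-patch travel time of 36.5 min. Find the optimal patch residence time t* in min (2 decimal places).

Optimal t* satisfies g'(t*) = g(t*)/(T + t*).
g'(t) = 23·23/(t + 23)². Setting 23·23/(t+23)² = 23t/[(t+23)(36.5+t)] gives 23(36.5+t) = t(t+23), so t² = 23×36.5 = 839.5.
t* = √839.5 = 28.97 min.

28.97 min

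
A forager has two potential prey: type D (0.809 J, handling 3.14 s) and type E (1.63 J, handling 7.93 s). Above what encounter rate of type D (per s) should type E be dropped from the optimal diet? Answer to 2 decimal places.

1.26 per s

The zero-one rule: include type E iff E₂/h₂ > λE₁/(1+λh₁). Equality gives the switch point.
λE₁h₂ = E₂ + λE₂h₁ ⇒ λ = E₂/(E₁h₂ − E₂h₁) = 1.63/(6.415 − 5.118) = 1.257 per s.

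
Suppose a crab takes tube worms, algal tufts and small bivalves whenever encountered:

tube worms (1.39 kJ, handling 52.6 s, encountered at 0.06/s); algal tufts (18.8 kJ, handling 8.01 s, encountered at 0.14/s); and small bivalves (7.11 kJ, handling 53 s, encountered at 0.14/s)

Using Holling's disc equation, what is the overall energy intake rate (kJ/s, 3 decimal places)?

0.292 kJ/s

R = Σλ_iE_i / (1 + Σλ_ih_i)
Numerator: 0.06×1.39 + 0.14×18.8 + 0.14×7.11 = 3.711
Denominator: 1 + 0.06×52.6 + 0.14×8.01 + 0.14×53 = 12.7
R = 3.711/12.7 = 0.2922 kJ/s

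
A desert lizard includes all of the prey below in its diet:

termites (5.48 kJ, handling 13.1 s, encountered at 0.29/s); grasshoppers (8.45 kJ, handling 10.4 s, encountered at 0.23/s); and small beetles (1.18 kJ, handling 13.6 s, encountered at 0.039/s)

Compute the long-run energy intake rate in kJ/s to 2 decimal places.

0.46 kJ/s

R = Σλ_iE_i / (1 + Σλ_ih_i)
Numerator: 0.29×5.48 + 0.23×8.45 + 0.039×1.18 = 3.579
Denominator: 1 + 0.29×13.1 + 0.23×10.4 + 0.039×13.6 = 7.721
R = 3.579/7.721 = 0.4635 kJ/s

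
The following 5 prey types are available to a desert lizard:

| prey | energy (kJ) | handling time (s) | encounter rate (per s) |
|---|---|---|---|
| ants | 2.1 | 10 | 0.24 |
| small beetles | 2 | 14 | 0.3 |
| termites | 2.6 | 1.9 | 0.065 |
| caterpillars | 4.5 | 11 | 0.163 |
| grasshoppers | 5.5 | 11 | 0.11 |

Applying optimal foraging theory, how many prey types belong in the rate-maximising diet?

Rank by E/h (kJ/s): termites 1.37, grasshoppers 0.5, caterpillars 0.409, ants 0.21, small beetles 0.143. Include each in turn until the next type's E/h falls below the running intake rate.
Rate on top 1: 0.1504. grasshoppers: 0.5 > 0.1504 → include.
Rate on top 2: 0.3317. caterpillars: 0.409 > 0.3317 → include.
Rate on top 3: 0.3653. ants: 0.21 < 0.3653 → exclude; stop.
Optimal diet: termites, grasshoppers, caterpillars — 3 of 5 types.

3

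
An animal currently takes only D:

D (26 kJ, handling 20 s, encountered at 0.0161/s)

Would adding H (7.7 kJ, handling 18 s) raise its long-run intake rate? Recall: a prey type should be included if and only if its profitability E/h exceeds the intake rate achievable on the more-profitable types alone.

Intake rate on the current diet: R = (0.0161×26) / (1 + 0.0161×20) = 0.4186/1.322 = 0.3166 kJ/s.
Profitability of H: 7.7/18 = 0.4278 kJ/s.
0.4278 > 0.3166, so adding H raises the average — include it.

Yes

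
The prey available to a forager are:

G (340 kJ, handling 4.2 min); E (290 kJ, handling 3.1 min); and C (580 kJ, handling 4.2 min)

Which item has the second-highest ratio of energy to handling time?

Profitability E/h (kJ/min): G = 340/4.2 = 81, E = 290/3.1 = 93.5, C = 580/4.2 = 138.
Ranked: C > E > G.

E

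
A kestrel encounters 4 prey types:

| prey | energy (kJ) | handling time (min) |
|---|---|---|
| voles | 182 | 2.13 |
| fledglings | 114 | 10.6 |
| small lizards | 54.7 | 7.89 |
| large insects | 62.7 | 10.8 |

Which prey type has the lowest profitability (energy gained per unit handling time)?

large insects

Profitability E/h (kJ/min): voles = 182/2.13 = 85.4, fledglings = 114/10.6 = 10.8, small lizards = 54.7/7.89 = 6.93, large insects = 62.7/10.8 = 5.81.
Ranked: voles > fledglings > small lizards > large insects.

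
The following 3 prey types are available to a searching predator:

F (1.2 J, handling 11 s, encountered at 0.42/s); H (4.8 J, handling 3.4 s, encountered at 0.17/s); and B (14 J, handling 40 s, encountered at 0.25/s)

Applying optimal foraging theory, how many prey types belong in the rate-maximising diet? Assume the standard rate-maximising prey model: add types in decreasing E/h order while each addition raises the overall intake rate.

E/h in descending order: H 1.41, B 0.35, F 0.109 J/s. The optimal diet is the largest prefix of this list for which every included type satisfies E_i/h_i > R on the types above it.
Rate on top 1: 0.5171. B: 0.35 < 0.5171 → exclude; stop.
Optimal diet: H — 1 of 3 types.

1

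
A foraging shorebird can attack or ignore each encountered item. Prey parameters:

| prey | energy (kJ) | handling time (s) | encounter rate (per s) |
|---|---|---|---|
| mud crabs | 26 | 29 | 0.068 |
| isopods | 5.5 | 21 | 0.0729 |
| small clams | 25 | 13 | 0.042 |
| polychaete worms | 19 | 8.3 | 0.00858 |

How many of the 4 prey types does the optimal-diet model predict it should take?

3

Profitabilities (E/h, kJ/s): polychaete worms 2.29, small clams 1.92, mud crabs 0.897, isopods 0.262. Add prey in this order while the next type's profitability exceeds the intake rate on those already taken.
Rate on top 1: 0.1522. small clams: 1.92 > 0.1522 → include.
Rate on top 2: 0.7501. mud crabs: 0.897 > 0.7501 → include.
Rate on top 3: 0.8305. isopods: 0.262 < 0.8305 → exclude; stop.
Optimal diet: polychaete worms, small clams, mud crabs — 3 of 4 types.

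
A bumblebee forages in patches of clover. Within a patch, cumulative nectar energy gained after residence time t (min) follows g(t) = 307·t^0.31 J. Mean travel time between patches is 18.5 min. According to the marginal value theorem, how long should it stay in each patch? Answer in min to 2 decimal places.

8.31 min

Optimal t* satisfies g'(t*) = g(t*)/(T + t*).
g'(t) = 0.31·307·t^-0.69. Setting 0.31·307·t^-0.69 = 307·t^0.31/(18.5+t) gives 0.31(18.5+t) = t, so 0.69·t = 0.31×18.5.
t* = 0.31×18.5/0.69 = 8.312 min.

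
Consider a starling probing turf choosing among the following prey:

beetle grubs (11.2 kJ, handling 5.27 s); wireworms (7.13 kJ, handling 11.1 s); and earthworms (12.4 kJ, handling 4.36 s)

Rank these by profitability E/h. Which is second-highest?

In descending order of E/h:
earthworms: 12.4/4.36 = 2.84 kJ/s
beetle grubs: 11.2/5.27 = 2.13 kJ/s
wireworms: 7.13/11.1 = 0.642 kJ/s

beetle grubs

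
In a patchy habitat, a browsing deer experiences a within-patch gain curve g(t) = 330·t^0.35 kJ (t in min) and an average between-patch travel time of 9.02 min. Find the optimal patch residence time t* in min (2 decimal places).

Optimal t* satisfies g'(t*) = g(t*)/(T + t*).
g'(t) = 0.35·330·t^-0.65. Setting 0.35·330·t^-0.65 = 330·t^0.35/(9.02+t) gives 0.35(9.02+t) = t, so 0.65·t = 0.35×9.02.
t* = 0.35×9.02/0.65 = 4.857 min.

4.86 min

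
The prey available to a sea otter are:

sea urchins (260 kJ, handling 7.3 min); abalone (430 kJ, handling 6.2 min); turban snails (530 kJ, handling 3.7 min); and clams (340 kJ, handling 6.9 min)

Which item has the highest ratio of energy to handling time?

In descending order of E/h:
turban snails: 530/3.7 = 143 kJ/min
abalone: 430/6.2 = 69.4 kJ/min
clams: 340/6.9 = 49.3 kJ/min
sea urchins: 260/7.3 = 35.6 kJ/min

turban snails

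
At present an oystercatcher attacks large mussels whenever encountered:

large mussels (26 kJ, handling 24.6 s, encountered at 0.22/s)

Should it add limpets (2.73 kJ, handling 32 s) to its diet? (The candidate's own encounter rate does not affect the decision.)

Current rate: (0.22×26)/(1 + 0.22×24.6) = 0.8921 kJ/s.
limpets: E/h = 2.73/32 = 0.08531 kJ/s.
Since 0.08531 < R, time spent handling limpets is better spent searching.

No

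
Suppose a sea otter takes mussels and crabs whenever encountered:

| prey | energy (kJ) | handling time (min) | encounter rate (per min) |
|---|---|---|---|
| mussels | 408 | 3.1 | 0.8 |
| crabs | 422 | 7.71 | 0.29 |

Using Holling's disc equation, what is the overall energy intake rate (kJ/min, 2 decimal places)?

78.51 kJ/min

R = Σλ_iE_i / (1 + Σλ_ih_i)
Numerator: 0.8×408 + 0.29×422 = 448.8
Denominator: 1 + 0.8×3.1 + 0.29×7.71 = 5.716
R = 448.8/5.716 = 78.51 kJ/min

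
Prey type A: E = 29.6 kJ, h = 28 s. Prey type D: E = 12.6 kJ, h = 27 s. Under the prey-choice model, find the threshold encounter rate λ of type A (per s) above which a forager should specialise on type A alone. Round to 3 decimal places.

0.028 per s

Drop type D once their profitability E₂/h₂ falls below the rate achievable on type A alone: E₂/h₂ = λE₁/(1 + λh₁).
Solve for λ: λE₁h₂ = E₂(1 + λh₁) → λ(E₁h₂ − E₂h₁) = E₂ → λ = E₂/(E₁h₂ − E₂h₁).
λ = 12.6/(29.6×27 − 12.6×28) = 12.6/446.4 = 0.02823 per s.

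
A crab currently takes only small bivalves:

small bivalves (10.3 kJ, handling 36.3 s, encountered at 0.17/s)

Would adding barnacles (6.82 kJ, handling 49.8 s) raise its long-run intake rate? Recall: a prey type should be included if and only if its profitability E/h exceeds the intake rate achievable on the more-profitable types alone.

No

On small bivalves alone, R = ΣλE/(1+Σλh) = 1.751/7.171 = 0.2442 kJ/s.
Profitability of barnacles: 6.82/49.8 = 0.1369 kJ/s.
Since 0.1369 < R, time spent handling barnacles is better spent searching.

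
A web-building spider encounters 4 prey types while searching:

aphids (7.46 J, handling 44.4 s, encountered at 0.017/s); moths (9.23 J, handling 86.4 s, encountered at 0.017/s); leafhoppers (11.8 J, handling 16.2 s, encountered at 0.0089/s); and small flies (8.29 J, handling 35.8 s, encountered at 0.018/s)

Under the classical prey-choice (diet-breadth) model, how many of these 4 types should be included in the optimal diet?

Rank by E/h (J/s): leafhoppers 0.728, small flies 0.232, aphids 0.168, moths 0.107. Include each in turn until the next type's E/h falls below the running intake rate.
Rate on top 1: 0.09179. small flies: 0.232 > 0.09179 → include.
Rate on top 2: 0.1421. aphids: 0.168 > 0.1421 → include.
Rate on top 3: 0.1498. moths: 0.107 < 0.1498 → exclude; stop.
Optimal diet: leafhoppers, small flies, aphids — 3 of 4 types.

3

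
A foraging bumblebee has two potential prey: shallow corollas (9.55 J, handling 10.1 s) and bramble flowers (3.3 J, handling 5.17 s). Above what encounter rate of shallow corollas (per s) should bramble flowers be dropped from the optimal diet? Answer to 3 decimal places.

0.206 per s

The zero-one rule: include bramble flowers iff E₂/h₂ > λE₁/(1+λh₁). Equality gives the switch point.
λE₁h₂ = E₂ + λE₂h₁ ⇒ λ = E₂/(E₁h₂ − E₂h₁) = 3.3/(49.37 − 33.33) = 0.2057 per s.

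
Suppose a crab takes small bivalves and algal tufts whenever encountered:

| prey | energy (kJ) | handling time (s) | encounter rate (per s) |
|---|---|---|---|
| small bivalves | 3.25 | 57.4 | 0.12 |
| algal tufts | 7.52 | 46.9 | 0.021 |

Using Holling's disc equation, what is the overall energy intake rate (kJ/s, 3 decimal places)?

R = Σλ_iE_i / (1 + Σλ_ih_i)
Numerator: 0.12×3.25 + 0.021×7.52 = 0.5479
Denominator: 1 + 0.12×57.4 + 0.021×46.9 = 8.873
R = 0.5479/8.873 = 0.06175 kJ/s

0.062 kJ/s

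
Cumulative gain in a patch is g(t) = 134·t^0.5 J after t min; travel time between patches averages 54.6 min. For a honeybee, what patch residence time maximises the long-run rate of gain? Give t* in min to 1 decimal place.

Maximise g(t)/(T+t): set derivative to zero → g'(t)(T+t) = g(t).
g'(t) = 0.5·134·t^-0.5. Setting 0.5·134·t^-0.5 = 134·t^0.5/(54.6+t) gives 0.5(54.6+t) = t, so 0.50·t = 0.5×54.6.
t* = 0.5×54.6/0.50 = 54.6 min.

54.6 min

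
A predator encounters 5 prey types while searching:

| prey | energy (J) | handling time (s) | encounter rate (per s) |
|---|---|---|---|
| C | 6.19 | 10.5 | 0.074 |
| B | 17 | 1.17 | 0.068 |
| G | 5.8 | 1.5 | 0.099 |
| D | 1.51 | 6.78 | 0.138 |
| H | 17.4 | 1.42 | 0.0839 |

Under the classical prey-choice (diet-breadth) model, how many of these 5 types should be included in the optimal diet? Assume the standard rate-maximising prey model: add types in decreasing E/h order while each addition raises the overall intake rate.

Rank by E/h (J/s): B 14.5, H 12.3, G 3.87, C 0.59, D 0.223. Include each in turn until the next type's E/h falls below the running intake rate.
Rate on top 1: 1.071. H: 12.3 > 1.071 → include.
Rate on top 2: 2.182. G: 3.87 > 2.182 → include.
Rate on top 3: 2.368. C: 0.59 < 2.368 → exclude; stop.
Optimal diet: B, H, G — 3 of 5 types.

3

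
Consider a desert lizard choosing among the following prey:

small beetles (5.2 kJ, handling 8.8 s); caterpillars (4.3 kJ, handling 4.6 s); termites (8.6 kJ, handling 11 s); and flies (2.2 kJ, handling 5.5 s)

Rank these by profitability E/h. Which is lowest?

In descending order of E/h:
caterpillars: 4.3/4.6 = 0.935 kJ/s
termites: 8.6/11 = 0.782 kJ/s
small beetles: 5.2/8.8 = 0.591 kJ/s
flies: 2.2/5.5 = 0.4 kJ/s

flies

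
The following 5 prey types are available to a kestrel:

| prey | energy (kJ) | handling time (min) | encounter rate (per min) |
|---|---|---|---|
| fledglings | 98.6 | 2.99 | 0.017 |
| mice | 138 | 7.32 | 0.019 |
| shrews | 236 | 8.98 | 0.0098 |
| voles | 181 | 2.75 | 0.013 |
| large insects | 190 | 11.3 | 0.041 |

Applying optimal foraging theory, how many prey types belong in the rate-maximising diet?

Profitabilities (E/h, kJ/min): voles 65.8, fledglings 33, shrews 26.3, mice 18.9, large insects 16.8. Add prey in this order while the next type's profitability exceeds the intake rate on those already taken.
Rate on top 1: 2.272. fledglings: 33 > 2.272 → include.
Rate on top 2: 3.708. shrews: 26.3 > 3.708 → include.
Rate on top 3: 5.399. mice: 18.9 > 5.399 → include.
Rate on top 4: 6.824. large insects: 16.8 > 6.824 → include.
Optimal diet: voles, fledglings, shrews, mice, large insects — 5 of 5 types.

5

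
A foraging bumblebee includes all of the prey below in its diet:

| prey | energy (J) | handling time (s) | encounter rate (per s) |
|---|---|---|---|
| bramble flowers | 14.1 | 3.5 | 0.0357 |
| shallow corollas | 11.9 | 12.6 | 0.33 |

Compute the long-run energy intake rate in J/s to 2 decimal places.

R = Σλ_iE_i / (1 + Σλ_ih_i)
Numerator: 0.0357×14.1 + 0.33×11.9 = 4.43
Denominator: 1 + 0.0357×3.5 + 0.33×12.6 = 5.283
R = 4.43/5.283 = 0.8386 J/s

0.84 J/s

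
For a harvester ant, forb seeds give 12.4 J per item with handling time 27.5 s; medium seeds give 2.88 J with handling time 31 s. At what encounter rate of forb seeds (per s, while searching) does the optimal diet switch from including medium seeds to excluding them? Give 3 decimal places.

0.009 per s

At the threshold, the rate on forb seeds alone equals the profitability of medium seeds: λ·12.4/(1 + λ·27.5) = 2.88/31 = 0.0929.
Rearranging, λ(12.4 − 0.0929×27.5) = 0.0929, so λ = 0.0929/9.845 = 0.009436 per s.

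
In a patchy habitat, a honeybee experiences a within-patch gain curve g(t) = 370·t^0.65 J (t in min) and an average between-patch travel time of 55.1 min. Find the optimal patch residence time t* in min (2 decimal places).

Maximise g(t)/(T+t): set derivative to zero → g'(t)(T+t) = g(t).
g'(t) = 0.65·370·t^-0.35. Setting 0.65·370·t^-0.35 = 370·t^0.65/(55.1+t) gives 0.65(55.1+t) = t, so 0.35·t = 0.65×55.1.
t* = 0.65×55.1/0.35 = 102.3 min.

102.33 min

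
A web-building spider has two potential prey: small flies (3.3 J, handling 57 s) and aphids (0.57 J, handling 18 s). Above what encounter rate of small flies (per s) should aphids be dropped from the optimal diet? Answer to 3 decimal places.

0.021 per s

At the threshold, the rate on small flies alone equals the profitability of aphids: λ·3.3/(1 + λ·57) = 0.57/18 = 0.03167.
Rearranging, λ(3.3 − 0.03167×57) = 0.03167, so λ = 0.03167/1.495 = 0.02118 per s.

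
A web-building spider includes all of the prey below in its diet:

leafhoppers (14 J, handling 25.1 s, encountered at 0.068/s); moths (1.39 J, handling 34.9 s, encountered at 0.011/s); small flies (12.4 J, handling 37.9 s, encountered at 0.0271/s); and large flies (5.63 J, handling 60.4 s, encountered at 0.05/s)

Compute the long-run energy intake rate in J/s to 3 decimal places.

Energy encountered per unit search time: 0.068×14 + 0.011×1.39 + 0.0271×12.4 + 0.05×5.63 = 1.585 J/s.
Handling time per unit search time: 0.068×25.1 + 0.011×34.9 + 0.0271×37.9 + 0.05×60.4 = 6.138.
Rate = 1.585/(1 + 6.138) = 0.222 J/s.

0.222 J/s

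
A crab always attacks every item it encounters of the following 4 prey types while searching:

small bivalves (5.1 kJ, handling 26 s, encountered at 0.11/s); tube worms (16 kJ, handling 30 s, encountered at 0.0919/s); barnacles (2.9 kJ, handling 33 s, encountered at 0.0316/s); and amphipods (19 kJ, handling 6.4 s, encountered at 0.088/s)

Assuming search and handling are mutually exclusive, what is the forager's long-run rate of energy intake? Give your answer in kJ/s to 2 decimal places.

R = Σλ_iE_i / (1 + Σλ_ih_i)
Numerator: 0.11×5.1 + 0.0919×16 + 0.0316×2.9 + 0.088×19 = 3.795
Denominator: 1 + 0.11×26 + 0.0919×30 + 0.0316×33 + 0.088×6.4 = 8.223
R = 3.795/8.223 = 0.4615 kJ/s

0.46 kJ/s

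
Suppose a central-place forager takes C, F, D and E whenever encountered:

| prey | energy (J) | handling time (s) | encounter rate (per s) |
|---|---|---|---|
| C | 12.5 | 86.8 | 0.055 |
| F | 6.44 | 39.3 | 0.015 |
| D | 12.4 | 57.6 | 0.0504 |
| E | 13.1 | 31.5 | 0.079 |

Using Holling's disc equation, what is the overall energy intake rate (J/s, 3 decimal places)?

R = Σλ_iE_i / (1 + Σλ_ih_i)
Numerator: 0.055×12.5 + 0.015×6.44 + 0.0504×12.4 + 0.079×13.1 = 2.444
Denominator: 1 + 0.055×86.8 + 0.015×39.3 + 0.0504×57.6 + 0.079×31.5 = 11.76
R = 2.444/11.76 = 0.2079 J/s

0.208 J/s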